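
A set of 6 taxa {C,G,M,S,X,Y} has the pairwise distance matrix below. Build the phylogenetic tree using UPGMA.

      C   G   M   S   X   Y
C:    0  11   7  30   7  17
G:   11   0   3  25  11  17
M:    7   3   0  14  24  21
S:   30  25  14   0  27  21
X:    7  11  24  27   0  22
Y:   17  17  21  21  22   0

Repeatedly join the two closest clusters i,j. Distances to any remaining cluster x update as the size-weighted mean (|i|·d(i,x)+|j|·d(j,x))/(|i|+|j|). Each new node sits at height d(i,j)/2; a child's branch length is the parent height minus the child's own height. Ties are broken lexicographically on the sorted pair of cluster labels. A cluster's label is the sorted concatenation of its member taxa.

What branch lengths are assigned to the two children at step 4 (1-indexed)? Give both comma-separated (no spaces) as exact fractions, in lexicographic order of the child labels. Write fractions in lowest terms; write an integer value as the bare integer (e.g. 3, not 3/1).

step 1: merge (G,M) at d=3; branch lengths G→3/2, M→3/2; new cluster GM
  updated: d(C,GM)=9, d(GM,S)=39/2, d(GM,X)=35/2, d(GM,Y)=19
step 2: merge (C,X) at d=7; branch lengths C→7/2, X→7/2; new cluster CX
  updated: d(CX,GM)=53/4, d(CX,S)=57/2, d(CX,Y)=39/2
step 3: merge (CX,GM) at d=53/4; branch lengths CX→25/8, GM→41/8; new cluster CGMX
  updated: d(CGMX,S)=24, d(CGMX,Y)=77/4
step 4: merge (CGMX,Y) at d=77/4; branch lengths CGMX→3, Y→77/8; new cluster CGMXY
  updated: d(CGMXY,S)=117/5
step 5: merge (CGMXY,S) at d=117/5; branch lengths CGMXY→83/40, S→117/10; new cluster CGMSXY
final tree: ((((C:7/2,X:7/2):25/8,(G:3/2,M:3/2):41/8):3,Y:77/8):83/40,S:117/10)
total length: 893/20

3,77/8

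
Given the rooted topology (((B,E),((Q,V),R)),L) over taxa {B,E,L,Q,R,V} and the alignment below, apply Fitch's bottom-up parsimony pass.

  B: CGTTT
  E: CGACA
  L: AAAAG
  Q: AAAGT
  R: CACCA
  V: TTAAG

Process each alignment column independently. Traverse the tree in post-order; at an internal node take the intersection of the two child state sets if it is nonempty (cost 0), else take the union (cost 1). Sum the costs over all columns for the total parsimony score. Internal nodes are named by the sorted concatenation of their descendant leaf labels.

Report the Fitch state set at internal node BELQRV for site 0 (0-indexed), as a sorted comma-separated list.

A,C

BE@0: {C} ∩ {C} = {C} (intersection, +0)
QV@0: {A} ∪ {T} = {A,T} (union, +1)
QRV@0: {A,T} ∪ {C} = {A,C,T} (union, +1)
BEQRV@0: {C} ∩ {A,C,T} = {C} (intersection, +0)
BELQRV@0: {C} ∪ {A} = {A,C} (union, +1)
BE@1: {G} ∩ {G} = {G} (intersection, +0)
QV@1: {A} ∪ {T} = {A,T} (union, +1)
QRV@1: {A,T} ∩ {A} = {A} (intersection, +0)
BEQRV@1: {G} ∪ {A} = {A,G} (union, +1)
BELQRV@1: {A,G} ∩ {A} = {A} (intersection, +0)
BE@2: {T} ∪ {A} = {A,T} (union, +1)
QV@2: {A} ∩ {A} = {A} (intersection, +0)
QRV@2: {A} ∪ {C} = {A,C} (union, +1)
BEQRV@2: {A,T} ∩ {A,C} = {A} (intersection, +0)
BELQRV@2: {A} ∩ {A} = {A} (intersection, +0)
BE@3: {T} ∪ {C} = {C,T} (union, +1)
QV@3: {G} ∪ {A} = {A,G} (union, +1)
QRV@3: {A,G} ∪ {C} = {A,C,G} (union, +1)
BEQRV@3: {C,T} ∩ {A,C,G} = {C} (intersection, +0)
BELQRV@3: {C} ∪ {A} = {A,C} (union, +1)
BE@4: {T} ∪ {A} = {A,T} (union, +1)
QV@4: {T} ∪ {G} = {G,T} (union, +1)
QRV@4: {G,T} ∪ {A} = {A,G,T} (union, +1)
BEQRV@4: {A,T} ∩ {A,G,T} = {A,T} (intersection, +0)
BELQRV@4: {A,T} ∪ {G} = {A,G,T} (union, +1)
per-site changes: [3, 2, 2, 4, 4]; total = 15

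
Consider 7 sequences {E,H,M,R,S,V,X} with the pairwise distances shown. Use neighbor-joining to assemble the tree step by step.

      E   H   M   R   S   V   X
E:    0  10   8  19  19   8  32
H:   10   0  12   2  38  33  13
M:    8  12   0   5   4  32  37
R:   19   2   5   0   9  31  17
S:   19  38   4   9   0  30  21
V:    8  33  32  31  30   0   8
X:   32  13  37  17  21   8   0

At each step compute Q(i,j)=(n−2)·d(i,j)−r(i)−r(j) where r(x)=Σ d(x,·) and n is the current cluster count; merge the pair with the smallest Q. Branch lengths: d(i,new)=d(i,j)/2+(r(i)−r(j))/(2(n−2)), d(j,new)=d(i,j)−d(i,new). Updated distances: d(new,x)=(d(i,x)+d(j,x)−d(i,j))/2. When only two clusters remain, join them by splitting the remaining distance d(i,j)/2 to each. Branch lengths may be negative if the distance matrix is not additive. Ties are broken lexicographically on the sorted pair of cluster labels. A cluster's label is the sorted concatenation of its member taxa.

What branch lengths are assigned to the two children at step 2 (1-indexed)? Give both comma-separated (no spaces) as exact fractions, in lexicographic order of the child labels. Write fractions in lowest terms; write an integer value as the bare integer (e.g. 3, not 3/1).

-2,6

step 1: merge (V,X) at d=8, Q=-230; branch lengths V→27/5, X→13/5; new cluster VX
  updated: d(E,VX)=16, d(H,VX)=19, d(M,VX)=61/2, d(R,VX)=20, d(S,VX)=43/2
step 2: merge (M,S) at d=4, Q=-135; branch lengths M→-2, S→6; new cluster MS
  updated: d(E,MS)=23/2, d(H,MS)=23, d(MS,R)=5, d(MS,VX)=24
step 3: merge (MS,R) at d=5, Q=-189/2; branch lengths MS→65/12, R→-5/12; new cluster MRS
  updated: d(E,MRS)=51/4, d(H,MRS)=10, d(MRS,VX)=39/2
step 4: merge (E,VX) at d=16, Q=-245/4; branch lengths E→65/16, VX→191/16; new cluster EVX
  updated: d(EVX,H)=13/2, d(EVX,MRS)=65/8
step 5: merge (EVX,H) at d=13/2, Q=-197/8; branch lengths EVX→37/16, H→67/16; new cluster EHVX
  updated: d(EHVX,MRS)=93/16
step 6: merge (EHVX,MRS) at d=93/16; branch lengths EHVX→93/32, MRS→93/32; new cluster EHMRSVX
final tree: (((E:65/16,(V:27/5,X:13/5):191/16):37/16,H:67/16):93/32,((M:-2,S:6):65/12,R:-5/12):93/32)
total length: 725/16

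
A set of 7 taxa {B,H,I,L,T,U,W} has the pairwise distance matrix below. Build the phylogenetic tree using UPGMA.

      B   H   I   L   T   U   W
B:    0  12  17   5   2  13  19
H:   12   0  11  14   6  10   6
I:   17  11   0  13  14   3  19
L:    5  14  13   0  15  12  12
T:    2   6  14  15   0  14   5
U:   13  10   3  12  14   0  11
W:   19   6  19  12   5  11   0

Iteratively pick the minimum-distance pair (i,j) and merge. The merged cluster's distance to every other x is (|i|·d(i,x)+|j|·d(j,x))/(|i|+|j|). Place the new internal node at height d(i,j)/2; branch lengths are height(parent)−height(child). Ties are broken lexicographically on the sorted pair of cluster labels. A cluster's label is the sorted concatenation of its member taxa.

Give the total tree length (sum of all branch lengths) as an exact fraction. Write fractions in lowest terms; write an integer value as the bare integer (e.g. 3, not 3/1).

1. join B+T (d=2) ⇒ BT; edges |B|=1, |T|=1
  updated: d(BT,H)=9, d(BT,I)=31/2, d(BT,L)=10, d(BT,U)=27/2, d(BT,W)=12
2. join I+U (d=3) ⇒ IU; edges |I|=3/2, |U|=3/2
  updated: d(BT,IU)=29/2, d(H,IU)=21/2, d(IU,L)=25/2, d(IU,W)=15
3. join H+W (d=6) ⇒ HW; edges |H|=3, |W|=3
  updated: d(BT,HW)=21/2, d(HW,IU)=51/4, d(HW,L)=13
4. join BT+L (d=10) ⇒ BLT; edges |BT|=4, |L|=5
  updated: d(BLT,HW)=34/3, d(BLT,IU)=83/6
5. join BLT+HW (d=34/3) ⇒ BHLTW; edges |BLT|=2/3, |HW|=8/3
  updated: d(BHLTW,IU)=67/5
6. join BHLTW+IU (d=67/5) ⇒ BHILTUW; edges |BHLTW|=31/30, |IU|=26/5
final tree: ((((B:1,T:1):4,L:5):2/3,(H:3,W:3):8/3):31/30,(I:3/2,U:3/2):26/5)
total length: 887/30

887/30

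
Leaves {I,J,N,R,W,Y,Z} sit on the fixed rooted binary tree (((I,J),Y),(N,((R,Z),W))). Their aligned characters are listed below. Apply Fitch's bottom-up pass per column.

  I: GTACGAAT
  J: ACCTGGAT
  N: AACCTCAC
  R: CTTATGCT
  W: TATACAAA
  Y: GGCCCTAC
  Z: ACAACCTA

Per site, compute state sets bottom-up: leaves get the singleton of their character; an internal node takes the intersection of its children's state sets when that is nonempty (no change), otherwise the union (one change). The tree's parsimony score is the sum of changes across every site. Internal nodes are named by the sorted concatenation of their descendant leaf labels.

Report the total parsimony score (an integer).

site 0, node IJ: I={G} ∪ J={A} → {A,G} (+1)
site 0, node IJY: IJ={A,G} ∩ Y={G} → {G} (+0)
site 0, node RZ: R={C} ∪ Z={A} → {A,C} (+1)
site 0, node RWZ: RZ={A,C} ∪ W={T} → {A,C,T} (+1)
site 0, node NRWZ: N={A} ∩ RWZ={A,C,T} → {A} (+0)
site 0, node IJNRWYZ: IJY={G} ∪ NRWZ={A} → {A,G} (+1)
site 1, node IJ: I={T} ∪ J={C} → {C,T} (+1)
site 1, node IJY: IJ={C,T} ∪ Y={G} → {C,G,T} (+1)
site 1, node RZ: R={T} ∪ Z={C} → {C,T} (+1)
site 1, node RWZ: RZ={C,T} ∪ W={A} → {A,C,T} (+1)
site 1, node NRWZ: N={A} ∩ RWZ={A,C,T} → {A} (+0)
site 1, node IJNRWYZ: IJY={C,G,T} ∪ NRWZ={A} → {A,C,G,T} (+1)
site 2, node IJ: I={A} ∪ J={C} → {A,C} (+1)
site 2, node IJY: IJ={A,C} ∩ Y={C} → {C} (+0)
site 2, node RZ: R={T} ∪ Z={A} → {A,T} (+1)
site 2, node RWZ: RZ={A,T} ∩ W={T} → {T} (+0)
site 2, node NRWZ: N={C} ∪ RWZ={T} → {C,T} (+1)
site 2, node IJNRWYZ: IJY={C} ∩ NRWZ={C,T} → {C} (+0)
site 3, node IJ: I={C} ∪ J={T} → {C,T} (+1)
site 3, node IJY: IJ={C,T} ∩ Y={C} → {C} (+0)
site 3, node RZ: R={A} ∩ Z={A} → {A} (+0)
site 3, node RWZ: RZ={A} ∩ W={A} → {A} (+0)
site 3, node NRWZ: N={C} ∪ RWZ={A} → {A,C} (+1)
site 3, node IJNRWYZ: IJY={C} ∩ NRWZ={A,C} → {C} (+0)
site 4, node IJ: I={G} ∩ J={G} → {G} (+0)
site 4, node IJY: IJ={G} ∪ Y={C} → {C,G} (+1)
site 4, node RZ: R={T} ∪ Z={C} → {C,T} (+1)
site 4, node RWZ: RZ={C,T} ∩ W={C} → {C} (+0)
site 4, node NRWZ: N={T} ∪ RWZ={C} → {C,T} (+1)
site 4, node IJNRWYZ: IJY={C,G} ∩ NRWZ={C,T} → {C} (+0)
site 5, node IJ: I={A} ∪ J={G} → {A,G} (+1)
site 5, node IJY: IJ={A,G} ∪ Y={T} → {A,G,T} (+1)
site 5, node RZ: R={G} ∪ Z={C} → {C,G} (+1)
site 5, node RWZ: RZ={C,G} ∪ W={A} → {A,C,G} (+1)
site 5, node NRWZ: N={C} ∩ RWZ={A,C,G} → {C} (+0)
site 5, node IJNRWYZ: IJY={A,G,T} ∪ NRWZ={C} → {A,C,G,T} (+1)
site 6, node IJ: I={A} ∩ J={A} → {A} (+0)
site 6, node IJY: IJ={A} ∩ Y={A} → {A} (+0)
site 6, node RZ: R={C} ∪ Z={T} → {C,T} (+1)
site 6, node RWZ: RZ={C,T} ∪ W={A} → {A,C,T} (+1)
site 6, node NRWZ: N={A} ∩ RWZ={A,C,T} → {A} (+0)
site 6, node IJNRWYZ: IJY={A} ∩ NRWZ={A} → {A} (+0)
site 7, node IJ: I={T} ∩ J={T} → {T} (+0)
site 7, node IJY: IJ={T} ∪ Y={C} → {C,T} (+1)
site 7, node RZ: R={T} ∪ Z={A} → {A,T} (+1)
site 7, node RWZ: RZ={A,T} ∩ W={A} → {A} (+0)
site 7, node NRWZ: N={C} ∪ RWZ={A} → {A,C} (+1)
site 7, node IJNRWYZ: IJY={C,T} ∩ NRWZ={A,C} → {C} (+0)
per-site changes: [4, 5, 3, 2, 3, 5, 2, 3]; total = 27

27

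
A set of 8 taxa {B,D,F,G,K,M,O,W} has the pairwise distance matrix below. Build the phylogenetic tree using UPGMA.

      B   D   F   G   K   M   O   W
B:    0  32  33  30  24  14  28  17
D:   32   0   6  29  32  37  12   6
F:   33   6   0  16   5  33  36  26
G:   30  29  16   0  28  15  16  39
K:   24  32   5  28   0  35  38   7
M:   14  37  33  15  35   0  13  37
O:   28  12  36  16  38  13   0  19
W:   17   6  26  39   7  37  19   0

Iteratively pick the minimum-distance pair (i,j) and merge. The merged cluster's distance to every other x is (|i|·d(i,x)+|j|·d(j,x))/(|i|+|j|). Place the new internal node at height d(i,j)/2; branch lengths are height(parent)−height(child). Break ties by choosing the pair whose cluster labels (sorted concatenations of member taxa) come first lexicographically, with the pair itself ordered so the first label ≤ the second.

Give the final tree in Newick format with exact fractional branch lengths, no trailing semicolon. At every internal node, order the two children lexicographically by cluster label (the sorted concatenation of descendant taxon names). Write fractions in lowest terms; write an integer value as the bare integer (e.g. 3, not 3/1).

step 1: merge (F,K) at d=5; branch lengths F→5/2, K→5/2; new cluster FK
  updated: d(B,FK)=57/2, d(D,FK)=19, d(FK,G)=22, d(FK,M)=34, d(FK,O)=37, d(FK,W)=33/2
step 2: merge (D,W) at d=6; branch lengths D→3, W→3; new cluster DW
  updated: d(B,DW)=49/2, d(DW,FK)=71/4, d(DW,G)=34, d(DW,M)=37, d(DW,O)=31/2
step 3: merge (M,O) at d=13; branch lengths M→13/2, O→13/2; new cluster MO
  updated: d(B,MO)=21, d(DW,MO)=105/4, d(FK,MO)=71/2, d(G,MO)=31/2
step 4: merge (G,MO) at d=31/2; branch lengths G→31/4, MO→5/4; new cluster GMO
  updated: d(B,GMO)=24, d(DW,GMO)=173/6, d(FK,GMO)=31
step 5: merge (DW,FK) at d=71/4; branch lengths DW→47/8, FK→51/8; new cluster DFKW
  updated: d(B,DFKW)=53/2, d(DFKW,GMO)=359/12
step 6: merge (B,GMO) at d=24; branch lengths B→12, GMO→17/4; new cluster BGMO
  updated: d(BGMO,DFKW)=465/16
step 7: merge (BGMO,DFKW) at d=465/16; branch lengths BGMO→81/32, DFKW→181/32; new cluster BDFGKMOW
final tree: ((B:12,(G:31/4,(M:13/2,O:13/2):5/4):17/4):81/32,((D:3,W:3):47/8,(F:5/2,K:5/2):51/8):181/32)
total length: 1115/16

((B:12,(G:31/4,(M:13/2,O:13/2):5/4):17/4):81/32,((D:3,W:3):47/8,(F:5/2,K:5/2):51/8):181/32)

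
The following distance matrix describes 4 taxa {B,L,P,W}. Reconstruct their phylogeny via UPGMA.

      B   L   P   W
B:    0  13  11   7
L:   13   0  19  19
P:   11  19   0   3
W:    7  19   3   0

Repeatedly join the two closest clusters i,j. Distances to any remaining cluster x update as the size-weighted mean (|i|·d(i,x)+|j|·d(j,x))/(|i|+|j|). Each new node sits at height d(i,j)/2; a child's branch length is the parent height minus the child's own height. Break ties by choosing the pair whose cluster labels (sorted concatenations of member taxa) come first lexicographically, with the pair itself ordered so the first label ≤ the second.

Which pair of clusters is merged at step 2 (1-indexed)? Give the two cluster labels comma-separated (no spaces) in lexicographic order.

iteration 1: select P,W (d=3); attach at lengths (3/2, 3/2); label the merged cluster PW
  updated: d(B,PW)=9, d(L,PW)=19
iteration 2: select B,PW (d=9); attach at lengths (9/2, 3); label the merged cluster BPW
  updated: d(BPW,L)=17
iteration 3: select BPW,L (d=17); attach at lengths (4, 17/2); label the merged cluster BLPW
final tree: ((B:9/2,(P:3/2,W:3/2):3):4,L:17/2)
total length: 23

B,PW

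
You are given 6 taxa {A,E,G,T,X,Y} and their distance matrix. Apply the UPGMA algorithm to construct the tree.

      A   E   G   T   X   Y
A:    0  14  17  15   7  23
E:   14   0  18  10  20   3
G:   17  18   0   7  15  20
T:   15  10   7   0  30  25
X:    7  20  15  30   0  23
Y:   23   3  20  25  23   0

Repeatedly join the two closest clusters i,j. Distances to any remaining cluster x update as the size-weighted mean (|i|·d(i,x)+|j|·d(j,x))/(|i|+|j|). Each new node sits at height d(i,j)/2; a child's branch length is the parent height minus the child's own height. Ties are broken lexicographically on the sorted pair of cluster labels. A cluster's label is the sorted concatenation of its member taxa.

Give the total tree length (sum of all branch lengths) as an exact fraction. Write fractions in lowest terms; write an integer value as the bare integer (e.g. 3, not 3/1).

step 1: merge (E,Y) at d=3; branch lengths E→3/2, Y→3/2; new cluster EY
  updated: d(A,EY)=37/2, d(EY,G)=19, d(EY,T)=35/2, d(EY,X)=43/2
step 2: merge (A,X) at d=7; branch lengths A→7/2, X→7/2; new cluster AX
  updated: d(AX,EY)=20, d(AX,G)=16, d(AX,T)=45/2
step 3: merge (G,T) at d=7; branch lengths G→7/2, T→7/2; new cluster GT
  updated: d(AX,GT)=77/4, d(EY,GT)=73/4
step 4: merge (EY,GT) at d=73/4; branch lengths EY→61/8, GT→45/8; new cluster EGTY
  updated: d(AX,EGTY)=157/8
step 5: merge (AX,EGTY) at d=157/8; branch lengths AX→101/16, EGTY→11/16; new cluster AEGTXY
final tree: ((A:7/2,X:7/2):101/16,((E:3/2,Y:3/2):61/8,(G:7/2,T:7/2):45/8):11/16)
total length: 149/4

149/4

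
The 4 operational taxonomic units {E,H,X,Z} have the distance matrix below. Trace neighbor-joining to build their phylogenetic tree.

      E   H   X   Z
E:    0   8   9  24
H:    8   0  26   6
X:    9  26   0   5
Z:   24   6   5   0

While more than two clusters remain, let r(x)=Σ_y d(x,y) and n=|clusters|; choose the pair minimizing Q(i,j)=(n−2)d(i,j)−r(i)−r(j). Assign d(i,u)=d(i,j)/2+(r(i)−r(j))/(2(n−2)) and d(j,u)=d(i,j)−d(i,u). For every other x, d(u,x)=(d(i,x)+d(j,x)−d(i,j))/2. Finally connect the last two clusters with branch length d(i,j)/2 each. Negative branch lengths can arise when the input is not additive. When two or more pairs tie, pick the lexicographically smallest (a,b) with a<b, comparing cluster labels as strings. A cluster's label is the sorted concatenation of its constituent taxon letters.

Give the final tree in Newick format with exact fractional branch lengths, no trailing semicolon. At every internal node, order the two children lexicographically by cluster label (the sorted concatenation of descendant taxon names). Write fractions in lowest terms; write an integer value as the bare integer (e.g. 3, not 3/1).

step 1: merge (E,H) at d=8, Q=-65; branch lengths E→17/4, H→15/4; new cluster EH
  updated: d(EH,X)=27/2, d(EH,Z)=11
step 2: merge (EH,X) at d=27/2, Q=-59/2; branch lengths EH→39/4, X→15/4; new cluster EHX
  updated: d(EHX,Z)=5/4
step 3: merge (EHX,Z) at d=5/4; branch lengths EHX→5/8, Z→5/8; new cluster EHXZ
final tree: (((E:17/4,H:15/4):39/4,X:15/4):5/8,Z:5/8)
total length: 91/4

(((E:17/4,H:15/4):39/4,X:15/4):5/8,Z:5/8)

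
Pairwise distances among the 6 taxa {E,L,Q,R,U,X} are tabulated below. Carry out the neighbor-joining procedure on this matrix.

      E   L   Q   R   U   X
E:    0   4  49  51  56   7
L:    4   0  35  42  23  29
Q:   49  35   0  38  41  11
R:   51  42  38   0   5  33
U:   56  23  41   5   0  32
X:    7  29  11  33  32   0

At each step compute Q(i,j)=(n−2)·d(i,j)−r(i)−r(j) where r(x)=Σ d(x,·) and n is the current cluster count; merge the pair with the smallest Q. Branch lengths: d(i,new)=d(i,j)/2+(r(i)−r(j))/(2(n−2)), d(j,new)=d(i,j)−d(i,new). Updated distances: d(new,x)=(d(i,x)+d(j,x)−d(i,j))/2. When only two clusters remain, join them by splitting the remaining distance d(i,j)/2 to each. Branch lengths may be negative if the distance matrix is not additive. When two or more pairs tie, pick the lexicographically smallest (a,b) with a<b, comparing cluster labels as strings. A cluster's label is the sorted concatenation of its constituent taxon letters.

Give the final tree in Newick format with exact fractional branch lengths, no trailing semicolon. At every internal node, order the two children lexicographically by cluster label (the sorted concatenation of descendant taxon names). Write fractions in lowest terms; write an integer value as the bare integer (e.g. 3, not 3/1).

((((E:25/6,L:-1/6):33/2,(R:4,U:1):22):6,Q:53/4):-9/8,X:-9/8)

iteration 1: select R,U (d=5, Q=-306); attach at lengths (4, 1); label the merged cluster RU
  updated: d(E,RU)=51, d(L,RU)=30, d(Q,RU)=37, d(RU,X)=30
iteration 2: select E,L (d=4, Q=-197); attach at lengths (25/6, -1/6); label the merged cluster EL
  updated: d(EL,Q)=40, d(EL,RU)=77/2, d(EL,X)=16
iteration 3: select EL,RU (d=77/2, Q=-123); attach at lengths (33/2, 22); label the merged cluster ELRU
  updated: d(ELRU,Q)=77/4, d(ELRU,X)=15/4
iteration 4: select ELRU,Q (d=77/4, Q=-34); attach at lengths (6, 53/4); label the merged cluster ELQRU
  updated: d(ELQRU,X)=-9/4
iteration 5: select ELQRU,X (d=-9/4); attach at lengths (-9/8, -9/8); label the merged cluster ELQRUX
final tree: ((((E:25/6,L:-1/6):33/2,(R:4,U:1):22):6,Q:53/4):-9/8,X:-9/8)
total length: 129/2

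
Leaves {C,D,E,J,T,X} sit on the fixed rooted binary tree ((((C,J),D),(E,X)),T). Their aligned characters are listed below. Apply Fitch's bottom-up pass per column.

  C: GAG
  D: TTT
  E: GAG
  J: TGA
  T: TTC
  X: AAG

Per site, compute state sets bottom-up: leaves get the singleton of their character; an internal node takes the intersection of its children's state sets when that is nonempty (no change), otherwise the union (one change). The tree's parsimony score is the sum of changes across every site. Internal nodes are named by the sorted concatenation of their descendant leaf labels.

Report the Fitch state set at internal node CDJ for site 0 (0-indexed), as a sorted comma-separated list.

CJ@0: {G} ∪ {T} = {G,T} (union, +1)
CDJ@0: {G,T} ∩ {T} = {T} (intersection, +0)
EX@0: {G} ∪ {A} = {A,G} (union, +1)
CDEJX@0: {T} ∪ {A,G} = {A,G,T} (union, +1)
CDEJTX@0: {A,G,T} ∩ {T} = {T} (intersection, +0)
CJ@1: {A} ∪ {G} = {A,G} (union, +1)
CDJ@1: {A,G} ∪ {T} = {A,G,T} (union, +1)
EX@1: {A} ∩ {A} = {A} (intersection, +0)
CDEJX@1: {A,G,T} ∩ {A} = {A} (intersection, +0)
CDEJTX@1: {A} ∪ {T} = {A,T} (union, +1)
CJ@2: {G} ∪ {A} = {A,G} (union, +1)
CDJ@2: {A,G} ∪ {T} = {A,G,T} (union, +1)
EX@2: {G} ∩ {G} = {G} (intersection, +0)
CDEJX@2: {A,G,T} ∩ {G} = {G} (intersection, +0)
CDEJTX@2: {G} ∪ {C} = {C,G} (union, +1)
per-site changes: [3, 3, 3]; total = 9

T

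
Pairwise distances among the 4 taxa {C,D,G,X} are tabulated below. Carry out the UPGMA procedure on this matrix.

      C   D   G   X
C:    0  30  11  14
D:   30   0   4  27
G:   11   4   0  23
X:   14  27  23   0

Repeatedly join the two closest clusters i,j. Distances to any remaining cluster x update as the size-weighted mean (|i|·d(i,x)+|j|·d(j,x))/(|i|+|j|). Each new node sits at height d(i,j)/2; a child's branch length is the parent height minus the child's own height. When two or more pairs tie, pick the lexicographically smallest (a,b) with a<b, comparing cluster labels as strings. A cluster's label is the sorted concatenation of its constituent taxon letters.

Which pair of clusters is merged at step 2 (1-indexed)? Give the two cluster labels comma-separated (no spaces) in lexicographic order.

iteration 1: select D,G (d=4); attach at lengths (2, 2); label the merged cluster DG
  updated: d(C,DG)=41/2, d(DG,X)=25
iteration 2: select C,X (d=14); attach at lengths (7, 7); label the merged cluster CX
  updated: d(CX,DG)=91/4
iteration 3: select CX,DG (d=91/4); attach at lengths (35/8, 75/8); label the merged cluster CDGX
final tree: ((C:7,X:7):35/8,(D:2,G:2):75/8)
total length: 127/4

C,X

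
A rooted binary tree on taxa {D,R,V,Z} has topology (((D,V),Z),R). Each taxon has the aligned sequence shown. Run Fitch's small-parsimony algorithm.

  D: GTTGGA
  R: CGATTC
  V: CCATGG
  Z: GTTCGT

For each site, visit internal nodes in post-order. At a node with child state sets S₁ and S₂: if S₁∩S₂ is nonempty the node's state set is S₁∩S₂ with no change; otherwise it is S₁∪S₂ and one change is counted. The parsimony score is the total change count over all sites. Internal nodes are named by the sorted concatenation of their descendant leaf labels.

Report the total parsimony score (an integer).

[col 0] DV: children D:{G}, V:{C} ∪→ {C,G}; cost 1
[col 0] DVZ: children DV:{C,G}, Z:{G} ∩→ {G}; cost 0
[col 0] DRVZ: children DVZ:{G}, R:{C} ∪→ {C,G}; cost 1
[col 1] DV: children D:{T}, V:{C} ∪→ {C,T}; cost 1
[col 1] DVZ: children DV:{C,T}, Z:{T} ∩→ {T}; cost 0
[col 1] DRVZ: children DVZ:{T}, R:{G} ∪→ {G,T}; cost 1
[col 2] DV: children D:{T}, V:{A} ∪→ {A,T}; cost 1
[col 2] DVZ: children DV:{A,T}, Z:{T} ∩→ {T}; cost 0
[col 2] DRVZ: children DVZ:{T}, R:{A} ∪→ {A,T}; cost 1
[col 3] DV: children D:{G}, V:{T} ∪→ {G,T}; cost 1
[col 3] DVZ: children DV:{G,T}, Z:{C} ∪→ {C,G,T}; cost 1
[col 3] DRVZ: children DVZ:{C,G,T}, R:{T} ∩→ {T}; cost 0
[col 4] DV: children D:{G}, V:{G} ∩→ {G}; cost 0
[col 4] DVZ: children DV:{G}, Z:{G} ∩→ {G}; cost 0
[col 4] DRVZ: children DVZ:{G}, R:{T} ∪→ {G,T}; cost 1
[col 5] DV: children D:{A}, V:{G} ∪→ {A,G}; cost 1
[col 5] DVZ: children DV:{A,G}, Z:{T} ∪→ {A,G,T}; cost 1
[col 5] DRVZ: children DVZ:{A,G,T}, R:{C} ∪→ {A,C,G,T}; cost 1
per-site changes: [2, 2, 2, 2, 1, 3]; total = 12

12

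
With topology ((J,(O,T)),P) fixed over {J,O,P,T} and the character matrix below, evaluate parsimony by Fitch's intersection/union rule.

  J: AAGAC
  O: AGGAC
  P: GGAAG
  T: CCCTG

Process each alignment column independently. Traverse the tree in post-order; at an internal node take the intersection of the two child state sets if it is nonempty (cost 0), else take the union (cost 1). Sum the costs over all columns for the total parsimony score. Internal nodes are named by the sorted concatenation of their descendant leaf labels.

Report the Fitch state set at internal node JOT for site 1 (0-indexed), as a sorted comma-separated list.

[col 0] OT: children O:{A}, T:{C} ∪→ {A,C}; cost 1
[col 0] JOT: children J:{A}, OT:{A,C} ∩→ {A}; cost 0
[col 0] JOPT: children JOT:{A}, P:{G} ∪→ {A,G}; cost 1
[col 1] OT: children O:{G}, T:{C} ∪→ {C,G}; cost 1
[col 1] JOT: children J:{A}, OT:{C,G} ∪→ {A,C,G}; cost 1
[col 1] JOPT: children JOT:{A,C,G}, P:{G} ∩→ {G}; cost 0
[col 2] OT: children O:{G}, T:{C} ∪→ {C,G}; cost 1
[col 2] JOT: children J:{G}, OT:{C,G} ∩→ {G}; cost 0
[col 2] JOPT: children JOT:{G}, P:{A} ∪→ {A,G}; cost 1
[col 3] OT: children O:{A}, T:{T} ∪→ {A,T}; cost 1
[col 3] JOT: children J:{A}, OT:{A,T} ∩→ {A}; cost 0
[col 3] JOPT: children JOT:{A}, P:{A} ∩→ {A}; cost 0
[col 4] OT: children O:{C}, T:{G} ∪→ {C,G}; cost 1
[col 4] JOT: children J:{C}, OT:{C,G} ∩→ {C}; cost 0
[col 4] JOPT: children JOT:{C}, P:{G} ∪→ {C,G}; cost 1
per-site changes: [2, 2, 2, 1, 2]; total = 9

A,C,G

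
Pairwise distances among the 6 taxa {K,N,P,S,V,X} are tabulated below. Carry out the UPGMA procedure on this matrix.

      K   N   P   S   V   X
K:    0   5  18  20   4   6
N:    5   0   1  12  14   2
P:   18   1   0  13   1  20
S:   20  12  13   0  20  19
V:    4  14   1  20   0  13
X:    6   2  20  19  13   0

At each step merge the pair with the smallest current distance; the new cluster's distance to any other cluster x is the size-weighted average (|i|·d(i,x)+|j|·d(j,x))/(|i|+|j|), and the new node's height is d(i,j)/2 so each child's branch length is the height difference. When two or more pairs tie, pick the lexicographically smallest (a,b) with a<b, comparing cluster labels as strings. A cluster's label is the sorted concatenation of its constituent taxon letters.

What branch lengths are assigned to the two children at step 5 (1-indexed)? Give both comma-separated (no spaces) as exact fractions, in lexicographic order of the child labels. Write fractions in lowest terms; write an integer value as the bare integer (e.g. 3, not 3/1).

iteration 1: select N,P (d=1); attach at lengths (1/2, 1/2); label the merged cluster NP
  updated: d(K,NP)=23/2, d(NP,S)=25/2, d(NP,V)=15/2, d(NP,X)=11
iteration 2: select K,V (d=4); attach at lengths (2, 2); label the merged cluster KV
  updated: d(KV,NP)=19/2, d(KV,S)=20, d(KV,X)=19/2
iteration 3: select KV,NP (d=19/2); attach at lengths (11/4, 17/4); label the merged cluster KNPV
  updated: d(KNPV,S)=65/4, d(KNPV,X)=41/4
iteration 4: select KNPV,X (d=41/4); attach at lengths (3/8, 41/8); label the merged cluster KNPVX
  updated: d(KNPVX,S)=84/5
iteration 5: select KNPVX,S (d=84/5); attach at lengths (131/40, 42/5); label the merged cluster KNPSVX
final tree: ((((K:2,V:2):11/4,(N:1/2,P:1/2):17/4):3/8,X:41/8):131/40,S:42/5)
total length: 1167/40

131/40,42/5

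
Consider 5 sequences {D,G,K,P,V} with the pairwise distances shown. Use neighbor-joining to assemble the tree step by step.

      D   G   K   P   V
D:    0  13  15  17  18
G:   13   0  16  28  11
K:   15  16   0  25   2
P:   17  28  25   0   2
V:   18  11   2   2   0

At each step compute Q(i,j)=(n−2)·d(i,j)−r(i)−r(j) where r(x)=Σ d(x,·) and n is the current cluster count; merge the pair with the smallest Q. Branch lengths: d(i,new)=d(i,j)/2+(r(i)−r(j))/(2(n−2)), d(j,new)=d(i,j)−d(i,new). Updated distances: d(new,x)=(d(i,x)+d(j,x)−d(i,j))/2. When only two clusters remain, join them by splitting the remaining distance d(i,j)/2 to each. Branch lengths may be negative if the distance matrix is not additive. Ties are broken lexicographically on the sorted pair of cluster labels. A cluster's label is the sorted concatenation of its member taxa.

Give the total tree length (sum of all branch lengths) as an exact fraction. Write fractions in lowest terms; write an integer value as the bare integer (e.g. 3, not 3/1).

125/4

step 1: merge (P,V) at d=2, Q=-99; branch lengths P→15/2, V→-11/2; new cluster PV
  updated: d(D,PV)=33/2, d(G,PV)=37/2, d(K,PV)=25/2
step 2: merge (D,G) at d=13, Q=-66; branch lengths D→23/4, G→29/4; new cluster DG
  updated: d(DG,K)=9, d(DG,PV)=11
step 3: merge (DG,K) at d=9, Q=-65/2; branch lengths DG→15/4, K→21/4; new cluster DGK
  updated: d(DGK,PV)=29/4
step 4: merge (DGK,PV) at d=29/4; branch lengths DGK→29/8, PV→29/8; new cluster DGKPV
final tree: (((D:23/4,G:29/4):15/4,K:21/4):29/8,(P:15/2,V:-11/2):29/8)
total length: 125/4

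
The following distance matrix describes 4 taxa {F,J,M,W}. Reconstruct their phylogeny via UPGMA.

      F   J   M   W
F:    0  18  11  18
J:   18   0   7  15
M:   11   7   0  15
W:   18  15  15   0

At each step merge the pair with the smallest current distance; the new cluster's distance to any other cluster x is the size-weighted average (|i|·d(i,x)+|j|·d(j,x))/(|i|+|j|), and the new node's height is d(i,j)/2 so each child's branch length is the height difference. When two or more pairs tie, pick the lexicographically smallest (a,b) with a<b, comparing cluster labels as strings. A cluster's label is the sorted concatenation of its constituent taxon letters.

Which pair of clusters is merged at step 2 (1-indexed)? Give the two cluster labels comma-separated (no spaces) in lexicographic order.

1. join J+M (d=7) ⇒ JM; edges |J|=7/2, |M|=7/2
  updated: d(F,JM)=29/2, d(JM,W)=15
2. join F+JM (d=29/2) ⇒ FJM; edges |F|=29/4, |JM|=15/4
  updated: d(FJM,W)=16
3. join FJM+W (d=16) ⇒ FJMW; edges |FJM|=3/4, |W|=8
final tree: ((F:29/4,(J:7/2,M:7/2):15/4):3/4,W:8)
total length: 107/4

F,JM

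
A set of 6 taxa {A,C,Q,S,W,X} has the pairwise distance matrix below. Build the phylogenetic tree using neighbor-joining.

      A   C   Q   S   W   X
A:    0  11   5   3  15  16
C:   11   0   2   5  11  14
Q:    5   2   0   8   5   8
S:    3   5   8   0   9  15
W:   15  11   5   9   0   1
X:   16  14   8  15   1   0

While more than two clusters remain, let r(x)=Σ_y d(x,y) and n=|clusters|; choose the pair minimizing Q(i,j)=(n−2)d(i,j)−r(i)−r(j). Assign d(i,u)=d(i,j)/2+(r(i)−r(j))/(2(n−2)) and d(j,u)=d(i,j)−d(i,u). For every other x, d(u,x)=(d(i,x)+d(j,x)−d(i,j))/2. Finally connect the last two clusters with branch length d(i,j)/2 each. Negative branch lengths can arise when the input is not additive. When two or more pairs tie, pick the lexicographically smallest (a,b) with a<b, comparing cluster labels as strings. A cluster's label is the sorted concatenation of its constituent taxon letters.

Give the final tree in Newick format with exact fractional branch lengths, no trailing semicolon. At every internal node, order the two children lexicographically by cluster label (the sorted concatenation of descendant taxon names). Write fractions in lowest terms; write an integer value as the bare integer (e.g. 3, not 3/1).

iteration 1: select W,X (d=1, Q=-91); attach at lengths (-9/8, 17/8); label the merged cluster WX
  updated: d(A,WX)=15, d(C,WX)=12, d(Q,WX)=6, d(S,WX)=23/2
iteration 2: select A,S (d=3, Q=-105/2); attach at lengths (31/12, 5/12); label the merged cluster AS
  updated: d(AS,C)=13/2, d(AS,Q)=5, d(AS,WX)=47/4
iteration 3: select AS,C (d=13/2, Q=-123/4); attach at lengths (63/16, 41/16); label the merged cluster ACS
  updated: d(ACS,Q)=1/4, d(ACS,WX)=69/8
iteration 4: select ACS,Q (d=1/4, Q=-119/8); attach at lengths (23/16, -19/16); label the merged cluster ACQS
  updated: d(ACQS,WX)=115/16
iteration 5: select ACQS,WX (d=115/16); attach at lengths (115/32, 115/32); label the merged cluster ACQSWX
final tree: ((((A:31/12,S:5/12):63/16,C:41/16):23/16,Q:-19/16):115/32,(W:-9/8,X:17/8):115/32)
total length: 287/16

((((A:31/12,S:5/12):63/16,C:41/16):23/16,Q:-19/16):115/32,(W:-9/8,X:17/8):115/32)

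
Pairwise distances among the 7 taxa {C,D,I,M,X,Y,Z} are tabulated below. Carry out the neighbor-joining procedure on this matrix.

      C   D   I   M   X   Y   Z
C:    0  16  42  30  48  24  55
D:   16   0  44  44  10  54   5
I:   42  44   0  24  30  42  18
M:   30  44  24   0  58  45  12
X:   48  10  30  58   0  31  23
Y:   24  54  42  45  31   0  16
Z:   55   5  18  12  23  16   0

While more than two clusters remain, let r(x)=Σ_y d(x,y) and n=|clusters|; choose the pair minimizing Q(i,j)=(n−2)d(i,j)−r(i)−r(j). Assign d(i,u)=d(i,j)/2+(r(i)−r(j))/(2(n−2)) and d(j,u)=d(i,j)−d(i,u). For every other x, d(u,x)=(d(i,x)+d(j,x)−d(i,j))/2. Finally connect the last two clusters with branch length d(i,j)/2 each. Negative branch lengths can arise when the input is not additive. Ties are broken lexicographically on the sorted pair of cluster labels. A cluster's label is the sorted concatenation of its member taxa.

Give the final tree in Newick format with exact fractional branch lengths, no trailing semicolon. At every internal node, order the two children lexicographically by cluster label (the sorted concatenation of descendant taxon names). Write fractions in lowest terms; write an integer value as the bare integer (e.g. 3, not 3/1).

(((((C:219/16,Y:165/16):211/24,(D:23/10,X:77/10):275/24):115/16,Z:-17/16):65/16,I:197/16):187/32,M:187/32)

iteration 1: select D,X (d=10, Q=-323); attach at lengths (23/10, 77/10); label the merged cluster DX
  updated: d(C,DX)=27, d(DX,I)=32, d(DX,M)=46, d(DX,Y)=75/2, d(DX,Z)=9
iteration 2: select C,Y (d=24, Q=-493/2); attach at lengths (219/16, 165/16); label the merged cluster CY
  updated: d(CY,DX)=81/4, d(CY,I)=30, d(CY,M)=51/2, d(CY,Z)=47/2
iteration 3: select CY,DX (d=81/4, Q=-583/4); attach at lengths (211/24, 275/24); label the merged cluster CDXY
  updated: d(CDXY,I)=167/8, d(CDXY,M)=205/8, d(CDXY,Z)=49/8
iteration 4: select CDXY,Z (d=49/8, Q=-153/2); attach at lengths (115/16, -17/16); label the merged cluster CDXYZ
  updated: d(CDXYZ,I)=131/8, d(CDXYZ,M)=63/4
iteration 5: select CDXYZ,I (d=131/8, Q=-449/8); attach at lengths (65/16, 197/16); label the merged cluster CDIXYZ
  updated: d(CDIXYZ,M)=187/16
iteration 6: select CDIXYZ,M (d=187/16); attach at lengths (187/32, 187/32); label the merged cluster CDIMXYZ
final tree: (((((C:219/16,Y:165/16):211/24,(D:23/10,X:77/10):275/24):115/16,Z:-17/16):65/16,I:197/16):187/32,M:187/32)
total length: 1415/16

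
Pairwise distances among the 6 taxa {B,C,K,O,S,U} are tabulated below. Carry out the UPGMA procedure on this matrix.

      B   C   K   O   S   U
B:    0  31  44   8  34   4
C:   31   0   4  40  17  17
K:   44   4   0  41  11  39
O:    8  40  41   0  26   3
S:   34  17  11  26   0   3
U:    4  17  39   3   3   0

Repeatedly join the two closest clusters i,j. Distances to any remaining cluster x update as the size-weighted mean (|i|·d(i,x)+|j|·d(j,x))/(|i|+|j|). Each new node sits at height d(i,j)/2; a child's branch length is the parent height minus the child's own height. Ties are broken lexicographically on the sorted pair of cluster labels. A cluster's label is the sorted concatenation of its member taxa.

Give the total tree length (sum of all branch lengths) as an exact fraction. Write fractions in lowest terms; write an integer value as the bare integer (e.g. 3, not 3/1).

793/18

step 1: merge (O,U) at d=3; branch lengths O→3/2, U→3/2; new cluster OU
  updated: d(B,OU)=6, d(C,OU)=57/2, d(K,OU)=40, d(OU,S)=29/2
step 2: merge (C,K) at d=4; branch lengths C→2, K→2; new cluster CK
  updated: d(B,CK)=75/2, d(CK,OU)=137/4, d(CK,S)=14
step 3: merge (B,OU) at d=6; branch lengths B→3, OU→3/2; new cluster BOU
  updated: d(BOU,CK)=106/3, d(BOU,S)=21
step 4: merge (CK,S) at d=14; branch lengths CK→5, S→7; new cluster CKS
  updated: d(BOU,CKS)=275/9
step 5: merge (BOU,CKS) at d=275/9; branch lengths BOU→221/18, CKS→149/18; new cluster BCKOSU
final tree: ((B:3,(O:3/2,U:3/2):3/2):221/18,((C:2,K:2):5,S:7):149/18)
total length: 793/18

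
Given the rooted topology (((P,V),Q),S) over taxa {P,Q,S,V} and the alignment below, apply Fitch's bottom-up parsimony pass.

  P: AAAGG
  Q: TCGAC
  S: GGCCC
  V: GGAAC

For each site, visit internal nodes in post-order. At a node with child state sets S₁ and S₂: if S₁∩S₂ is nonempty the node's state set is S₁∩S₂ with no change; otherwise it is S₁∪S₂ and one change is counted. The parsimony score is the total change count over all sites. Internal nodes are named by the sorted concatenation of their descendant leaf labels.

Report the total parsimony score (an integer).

[col 0] PV: children P:{A}, V:{G} ∪→ {A,G}; cost 1
[col 0] PQV: children PV:{A,G}, Q:{T} ∪→ {A,G,T}; cost 1
[col 0] PQSV: children PQV:{A,G,T}, S:{G} ∩→ {G}; cost 0
[col 1] PV: children P:{A}, V:{G} ∪→ {A,G}; cost 1
[col 1] PQV: children PV:{A,G}, Q:{C} ∪→ {A,C,G}; cost 1
[col 1] PQSV: children PQV:{A,C,G}, S:{G} ∩→ {G}; cost 0
[col 2] PV: children P:{A}, V:{A} ∩→ {A}; cost 0
[col 2] PQV: children PV:{A}, Q:{G} ∪→ {A,G}; cost 1
[col 2] PQSV: children PQV:{A,G}, S:{C} ∪→ {A,C,G}; cost 1
[col 3] PV: children P:{G}, V:{A} ∪→ {A,G}; cost 1
[col 3] PQV: children PV:{A,G}, Q:{A} ∩→ {A}; cost 0
[col 3] PQSV: children PQV:{A}, S:{C} ∪→ {A,C}; cost 1
[col 4] PV: children P:{G}, V:{C} ∪→ {C,G}; cost 1
[col 4] PQV: children PV:{C,G}, Q:{C} ∩→ {C}; cost 0
[col 4] PQSV: children PQV:{C}, S:{C} ∩→ {C}; cost 0
per-site changes: [2, 2, 2, 2, 1]; total = 9

9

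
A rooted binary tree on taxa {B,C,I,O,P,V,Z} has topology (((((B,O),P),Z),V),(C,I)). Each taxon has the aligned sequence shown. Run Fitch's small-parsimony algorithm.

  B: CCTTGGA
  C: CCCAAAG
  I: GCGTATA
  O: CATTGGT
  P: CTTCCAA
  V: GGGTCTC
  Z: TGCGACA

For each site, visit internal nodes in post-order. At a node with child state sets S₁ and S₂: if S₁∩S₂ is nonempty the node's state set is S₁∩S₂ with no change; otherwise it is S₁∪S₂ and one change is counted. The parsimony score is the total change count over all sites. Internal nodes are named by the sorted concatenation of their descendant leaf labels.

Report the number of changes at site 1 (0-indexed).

[col 0] BO: children B:{C}, O:{C} ∩→ {C}; cost 0
[col 0] BOP: children BO:{C}, P:{C} ∩→ {C}; cost 0
[col 0] BOPZ: children BOP:{C}, Z:{T} ∪→ {C,T}; cost 1
[col 0] BOPVZ: children BOPZ:{C,T}, V:{G} ∪→ {C,G,T}; cost 1
[col 0] CI: children C:{C}, I:{G} ∪→ {C,G}; cost 1
[col 0] BCIOPVZ: children BOPVZ:{C,G,T}, CI:{C,G} ∩→ {C,G}; cost 0
[col 1] BO: children B:{C}, O:{A} ∪→ {A,C}; cost 1
[col 1] BOP: children BO:{A,C}, P:{T} ∪→ {A,C,T}; cost 1
[col 1] BOPZ: children BOP:{A,C,T}, Z:{G} ∪→ {A,C,G,T}; cost 1
[col 1] BOPVZ: children BOPZ:{A,C,G,T}, V:{G} ∩→ {G}; cost 0
[col 1] CI: children C:{C}, I:{C} ∩→ {C}; cost 0
[col 1] BCIOPVZ: children BOPVZ:{G}, CI:{C} ∪→ {C,G}; cost 1
[col 2] BO: children B:{T}, O:{T} ∩→ {T}; cost 0
[col 2] BOP: children BO:{T}, P:{T} ∩→ {T}; cost 0
[col 2] BOPZ: children BOP:{T}, Z:{C} ∪→ {C,T}; cost 1
[col 2] BOPVZ: children BOPZ:{C,T}, V:{G} ∪→ {C,G,T}; cost 1
[col 2] CI: children C:{C}, I:{G} ∪→ {C,G}; cost 1
[col 2] BCIOPVZ: children BOPVZ:{C,G,T}, CI:{C,G} ∩→ {C,G}; cost 0
[col 3] BO: children B:{T}, O:{T} ∩→ {T}; cost 0
[col 3] BOP: children BO:{T}, P:{C} ∪→ {C,T}; cost 1
[col 3] BOPZ: children BOP:{C,T}, Z:{G} ∪→ {C,G,T}; cost 1
[col 3] BOPVZ: children BOPZ:{C,G,T}, V:{T} ∩→ {T}; cost 0
[col 3] CI: children C:{A}, I:{T} ∪→ {A,T}; cost 1
[col 3] BCIOPVZ: children BOPVZ:{T}, CI:{A,T} ∩→ {T}; cost 0
[col 4] BO: children B:{G}, O:{G} ∩→ {G}; cost 0
[col 4] BOP: children BO:{G}, P:{C} ∪→ {C,G}; cost 1
[col 4] BOPZ: children BOP:{C,G}, Z:{A} ∪→ {A,C,G}; cost 1
[col 4] BOPVZ: children BOPZ:{A,C,G}, V:{C} ∩→ {C}; cost 0
[col 4] CI: children C:{A}, I:{A} ∩→ {A}; cost 0
[col 4] BCIOPVZ: children BOPVZ:{C}, CI:{A} ∪→ {A,C}; cost 1
[col 5] BO: children B:{G}, O:{G} ∩→ {G}; cost 0
[col 5] BOP: children BO:{G}, P:{A} ∪→ {A,G}; cost 1
[col 5] BOPZ: children BOP:{A,G}, Z:{C} ∪→ {A,C,G}; cost 1
[col 5] BOPVZ: children BOPZ:{A,C,G}, V:{T} ∪→ {A,C,G,T}; cost 1
[col 5] CI: children C:{A}, I:{T} ∪→ {A,T}; cost 1
[col 5] BCIOPVZ: children BOPVZ:{A,C,G,T}, CI:{A,T} ∩→ {A,T}; cost 0
[col 6] BO: children B:{A}, O:{T} ∪→ {A,T}; cost 1
[col 6] BOP: children BO:{A,T}, P:{A} ∩→ {A}; cost 0
[col 6] BOPZ: children BOP:{A}, Z:{A} ∩→ {A}; cost 0
[col 6] BOPVZ: children BOPZ:{A}, V:{C} ∪→ {A,C}; cost 1
[col 6] CI: children C:{G}, I:{A} ∪→ {A,G}; cost 1
[col 6] BCIOPVZ: children BOPVZ:{A,C}, CI:{A,G} ∩→ {A}; cost 0
per-site changes: [3, 4, 3, 3, 3, 4, 3]; total = 23

4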